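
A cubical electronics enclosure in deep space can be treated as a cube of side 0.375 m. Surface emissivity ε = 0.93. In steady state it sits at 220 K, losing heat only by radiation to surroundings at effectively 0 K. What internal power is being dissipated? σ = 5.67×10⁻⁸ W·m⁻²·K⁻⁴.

P ≈ 104 W

Steady state: P = εσA T⁴.
A = 6L² = 0.8438 m²; T⁴ = (220)⁴ = 2.343×10⁹ K⁴.
P = 0.93 × 5.67×10⁻⁸ × 0.8438 × 2.343×10⁹.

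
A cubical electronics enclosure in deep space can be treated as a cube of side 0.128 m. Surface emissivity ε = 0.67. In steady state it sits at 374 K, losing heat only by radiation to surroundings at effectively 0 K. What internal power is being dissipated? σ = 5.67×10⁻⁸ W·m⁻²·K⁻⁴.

Steady state: P = εσA T⁴.
A = 6L² = 0.09830 m²; T⁴ = (374)⁴ = 1.957×10¹⁰ K⁴.
P = 0.67 × 5.67×10⁻⁸ × 0.09830 × 1.957×10¹⁰.

P ≈ 73.1 W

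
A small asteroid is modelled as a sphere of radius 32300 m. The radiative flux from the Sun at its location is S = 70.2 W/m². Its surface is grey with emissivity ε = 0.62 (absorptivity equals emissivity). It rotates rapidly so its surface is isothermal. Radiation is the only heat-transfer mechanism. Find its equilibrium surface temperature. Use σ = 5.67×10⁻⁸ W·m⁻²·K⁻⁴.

At equilibrium, absorbed power = emitted power.
Absorbing cross-section = πr² = 3.278×10⁹ m²; emitting surface = 4πr² = 1.311×10¹⁰ m² (ratio 4).
εS·A_cross = εσ·A_surf·T⁴  ⇒  T⁴ = S/(4σ)   (ε cancels).
T⁴ = 70.2/(4·5.67×10⁻⁸) = 3.095×10⁸ K⁴.
T = (3.095×10⁸)^(1/4).

T ≈ 133 K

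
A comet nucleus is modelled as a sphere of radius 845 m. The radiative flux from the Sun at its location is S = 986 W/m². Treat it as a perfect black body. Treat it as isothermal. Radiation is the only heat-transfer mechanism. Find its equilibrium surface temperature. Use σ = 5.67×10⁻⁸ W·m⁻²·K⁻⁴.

At equilibrium, absorbed power = emitted power.
Absorbing cross-section = πr² = 2.243×10⁶ m²; emitting surface = 4πr² = 8.973×10⁶ m² (ratio 4).
S·A_cross = εσ·A_surf·T⁴  ⇒  T⁴ = S/(4σ).
T⁴ = 1.00·986/(4·5.67×10⁻⁸) = 4.347×10⁹ K⁴.
T = (4.347×10⁹)^(1/4).

T ≈ 257 K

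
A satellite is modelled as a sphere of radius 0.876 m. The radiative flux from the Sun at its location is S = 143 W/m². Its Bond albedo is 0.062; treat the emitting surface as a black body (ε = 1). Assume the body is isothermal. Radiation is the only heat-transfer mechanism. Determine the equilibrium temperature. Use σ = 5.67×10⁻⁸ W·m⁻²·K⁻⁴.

At equilibrium, absorbed power = emitted power.
Absorbing cross-section = πr² = 2.411 m²; emitting surface = 4πr² = 9.643 m² (ratio 4).
(1−a)S·A_cross = εσ·A_surf·T⁴  ⇒  T⁴ = (1−a)S/(4σ).
T⁴ = 0.938·143/(4·5.67×10⁻⁸) = 5.914×10⁸ K⁴.
T = (5.914×10⁸)^(1/4).

T ≈ 156 K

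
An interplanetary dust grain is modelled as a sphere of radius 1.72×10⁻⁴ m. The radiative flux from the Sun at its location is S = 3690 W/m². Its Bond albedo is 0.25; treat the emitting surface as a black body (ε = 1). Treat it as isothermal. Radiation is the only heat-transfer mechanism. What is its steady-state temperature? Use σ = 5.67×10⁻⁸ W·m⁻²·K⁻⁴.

At equilibrium, absorbed power = emitted power.
Absorbing cross-section = πr² = 9.294×10⁻⁸ m²; emitting surface = 4πr² = 3.718×10⁻⁷ m² (ratio 4).
(1−a)S·A_cross = εσ·A_surf·T⁴  ⇒  T⁴ = (1−a)S/(4σ).
T⁴ = 0.750·3690/(4·5.67×10⁻⁸) = 1.220×10¹⁰ K⁴.
T = (1.220×10¹⁰)^(1/4).

T ≈ 332 K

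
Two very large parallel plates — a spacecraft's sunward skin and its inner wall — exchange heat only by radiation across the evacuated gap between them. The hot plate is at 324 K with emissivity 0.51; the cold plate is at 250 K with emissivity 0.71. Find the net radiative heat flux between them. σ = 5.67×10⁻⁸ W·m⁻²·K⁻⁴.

For two infinite grey parallel plates, q = σ(T₁⁴ − T₂⁴)/(1/ε₁ + 1/ε₂ − 1).
T₁⁴ − T₂⁴ = 1.102×10¹⁰ − 3.906×10⁹ = 7.114×10⁹ K⁴.
1/ε₁ + 1/ε₂ − 1 = 1.961 + 1.408 − 1 = 2.369.
q = 5.67×10⁻⁸ × 7.114×10⁹ / 2.369.

q ≈ 170 W/m²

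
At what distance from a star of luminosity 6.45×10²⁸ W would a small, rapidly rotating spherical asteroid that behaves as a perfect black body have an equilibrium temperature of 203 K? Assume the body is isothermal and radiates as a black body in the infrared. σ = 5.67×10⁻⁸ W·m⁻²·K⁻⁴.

For an isothermal black-emitting sphere, (1−a)S·πr² = σ·4πr²·T⁴ ⇒ S = 4σT⁴/(1−a).
S = 4·5.67×10⁻⁸·(203)⁴/1.00 = 385.1 W/m².
Flux falls as S = L/(4πd²), so d = √(L/(4πS)) = √(6.45×10²⁸/(4π·385.1)).

d ≈ 3.65×10¹² m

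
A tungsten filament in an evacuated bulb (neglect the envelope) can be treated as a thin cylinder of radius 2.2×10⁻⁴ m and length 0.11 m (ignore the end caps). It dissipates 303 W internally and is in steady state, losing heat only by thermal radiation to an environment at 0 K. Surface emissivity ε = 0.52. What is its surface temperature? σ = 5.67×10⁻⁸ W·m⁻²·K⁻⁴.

Steady state: internal power = radiated power, P = εσA T⁴.
Radiating area A = 2πrL = 1.521×10⁻⁴ m².
T⁴ = P/(εσA) = 303/(0.52·5.67×10⁻⁸·1.521×10⁻⁴) = 6.759×10¹³ K⁴.
T = (6.759×10¹³)^(1/4).

T ≈ 2870 K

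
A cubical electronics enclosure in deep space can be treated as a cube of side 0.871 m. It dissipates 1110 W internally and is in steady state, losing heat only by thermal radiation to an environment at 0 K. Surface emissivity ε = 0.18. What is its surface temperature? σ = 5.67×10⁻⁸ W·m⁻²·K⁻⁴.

T ≈ 393 K

Steady state: internal power = radiated power, P = εσA T⁴.
Radiating area A = 6L² = 4.552 m².
T⁴ = P/(εσA) = 1110/(0.18·5.67×10⁻⁸·4.552) = 2.389×10¹⁰ K⁴.
T = (2.389×10¹⁰)^(1/4).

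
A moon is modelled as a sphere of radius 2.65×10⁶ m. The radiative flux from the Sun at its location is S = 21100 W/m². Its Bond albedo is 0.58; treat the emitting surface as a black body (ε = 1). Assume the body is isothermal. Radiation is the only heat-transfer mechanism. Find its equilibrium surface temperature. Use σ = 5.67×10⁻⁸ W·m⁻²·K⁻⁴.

T ≈ 445 K

At equilibrium, absorbed power = emitted power.
Absorbing cross-section = πr² = 2.206×10¹³ m²; emitting surface = 4πr² = 8.825×10¹³ m² (ratio 4).
(1−a)S·A_cross = εσ·A_surf·T⁴  ⇒  T⁴ = (1−a)S/(4σ).
T⁴ = 0.420·21100/(4·5.67×10⁻⁸) = 3.907×10¹⁰ K⁴.
T = (3.907×10¹⁰)^(1/4).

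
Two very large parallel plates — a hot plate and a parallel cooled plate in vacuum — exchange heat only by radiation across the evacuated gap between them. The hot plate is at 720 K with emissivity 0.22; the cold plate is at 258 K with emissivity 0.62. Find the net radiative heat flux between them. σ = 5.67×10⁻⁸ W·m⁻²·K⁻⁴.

q ≈ 2910 W/m²

For two infinite grey parallel plates, q = σ(T₁⁴ − T₂⁴)/(1/ε₁ + 1/ε₂ − 1).
T₁⁴ − T₂⁴ = 2.687×10¹¹ − 4.431×10⁹ = 2.643×10¹¹ K⁴.
1/ε₁ + 1/ε₂ − 1 = 4.545 + 1.613 − 1 = 5.158.
q = 5.67×10⁻⁸ × 2.643×10¹¹ / 5.158.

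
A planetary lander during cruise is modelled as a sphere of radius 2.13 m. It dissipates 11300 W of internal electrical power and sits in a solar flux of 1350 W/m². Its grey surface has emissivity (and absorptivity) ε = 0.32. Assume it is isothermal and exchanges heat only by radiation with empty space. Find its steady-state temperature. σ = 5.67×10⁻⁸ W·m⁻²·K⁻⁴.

At steady state, absorbed solar power + internal power = radiated power.
Absorbed: α·S·A_cross = 0.32·1350·14.25 = 6157 W (cross-section πr²).
Total input = 6157 + 11300 = 17460 W.
Radiated: εσ·A_surf·T⁴ with A_surf = 4πr² = 57.01 m².
T⁴ = 17460/(0.32·5.67×10⁻⁸·57.01) = 1.688×10¹⁰ K⁴.

T ≈ 360 K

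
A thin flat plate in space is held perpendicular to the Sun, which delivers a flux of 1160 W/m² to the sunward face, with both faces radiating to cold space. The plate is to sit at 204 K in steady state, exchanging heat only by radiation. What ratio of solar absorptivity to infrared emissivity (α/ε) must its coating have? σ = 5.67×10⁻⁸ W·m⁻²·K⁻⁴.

Balance: αS·A = εσ·2A·T⁴ ⇒ α/ε = 2σT⁴/S.
α/ε = 2·5.67×10⁻⁸·(204)⁴/1160 = 2·5.67×10⁻⁸·1.732×10⁹/1160.

α/ε ≈ 0.169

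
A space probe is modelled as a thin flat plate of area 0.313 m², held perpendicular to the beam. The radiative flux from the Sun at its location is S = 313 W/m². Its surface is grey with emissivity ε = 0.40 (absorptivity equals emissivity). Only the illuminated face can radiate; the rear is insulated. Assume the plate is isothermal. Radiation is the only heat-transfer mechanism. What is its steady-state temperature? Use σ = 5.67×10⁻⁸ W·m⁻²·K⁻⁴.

T ≈ 273 K

At equilibrium, absorbed power = emitted power.
Absorbing cross-section = A = 0.3130 m²; emitting surface = A = 0.3130 m² (ratio 1).
εS·A_cross = εσ·A_surf·T⁴  ⇒  T⁴ = S/(1σ)   (ε cancels).
T⁴ = 313/(1·5.67×10⁻⁸) = 5.520×10⁹ K⁴.
T = (5.520×10⁹)^(1/4).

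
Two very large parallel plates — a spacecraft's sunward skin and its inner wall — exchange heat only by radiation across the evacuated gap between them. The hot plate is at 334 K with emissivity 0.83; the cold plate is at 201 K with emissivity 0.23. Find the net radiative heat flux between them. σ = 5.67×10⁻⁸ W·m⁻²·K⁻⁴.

For two infinite grey parallel plates, q = σ(T₁⁴ − T₂⁴)/(1/ε₁ + 1/ε₂ − 1).
T₁⁴ − T₂⁴ = 1.244×10¹⁰ − 1.632×10⁹ = 1.081×10¹⁰ K⁴.
1/ε₁ + 1/ε₂ − 1 = 1.205 + 4.348 − 1 = 4.553.
q = 5.67×10⁻⁸ × 1.081×10¹⁰ / 4.553.

q ≈ 135 W/m²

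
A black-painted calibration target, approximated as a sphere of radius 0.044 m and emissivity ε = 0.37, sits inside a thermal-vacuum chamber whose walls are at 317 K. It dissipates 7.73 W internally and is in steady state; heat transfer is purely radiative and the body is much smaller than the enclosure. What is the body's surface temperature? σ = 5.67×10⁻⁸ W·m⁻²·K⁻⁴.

For a small grey body in a large enclosure, net radiated power = εσA(T⁴ − T_w⁴).
Steady state: P = εσA(T⁴ − T_w⁴) with A = 4πr² = 0.02433 m².
T⁴ = P/(εσA) + T_w⁴ = 7.73/(0.37·5.67×10⁻⁸·0.02433) + (317)⁴
    = 1.515×10¹⁰ + 1.010×10¹⁰ = 2.524×10¹⁰ K⁴.

T ≈ 399 K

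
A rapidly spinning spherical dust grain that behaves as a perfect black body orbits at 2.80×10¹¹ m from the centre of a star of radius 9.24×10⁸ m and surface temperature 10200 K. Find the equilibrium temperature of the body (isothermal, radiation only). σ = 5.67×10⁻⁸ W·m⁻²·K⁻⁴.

T ≈ 414 K

The star's surface emits σT_*⁴; at distance d the flux is S = σT_*⁴(R_*/d)².
S = 5.67×10⁻⁸·(10200)⁴·(9.24×10⁸/2.80×10¹¹)² = 6684 W/m².
For an isothermal sphere T⁴ = (1−a)S/(4σ) = 2.947×10¹⁰ K⁴.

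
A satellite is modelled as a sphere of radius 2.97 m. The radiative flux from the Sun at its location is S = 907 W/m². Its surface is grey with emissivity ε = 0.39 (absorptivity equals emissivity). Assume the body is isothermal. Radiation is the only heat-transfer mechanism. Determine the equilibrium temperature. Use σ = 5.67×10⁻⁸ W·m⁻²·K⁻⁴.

At equilibrium, absorbed power = emitted power.
Absorbing cross-section = πr² = 27.71 m²; emitting surface = 4πr² = 110.8 m² (ratio 4).
εS·A_cross = εσ·A_surf·T⁴  ⇒  T⁴ = S/(4σ)   (ε cancels).
T⁴ = 907/(4·5.67×10⁻⁸) = 3.999×10⁹ K⁴.
T = (3.999×10⁹)^(1/4).

T ≈ 251 K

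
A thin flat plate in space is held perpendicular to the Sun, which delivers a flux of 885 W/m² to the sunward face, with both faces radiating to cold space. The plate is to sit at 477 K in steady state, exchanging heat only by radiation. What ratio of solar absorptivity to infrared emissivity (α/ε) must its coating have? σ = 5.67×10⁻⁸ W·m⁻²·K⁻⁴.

α/ε ≈ 6.63

Balance: αS·A = εσ·2A·T⁴ ⇒ α/ε = 2σT⁴/S.
α/ε = 2·5.67×10⁻⁸·(477)⁴/885 = 2·5.67×10⁻⁸·5.177×10¹⁰/885.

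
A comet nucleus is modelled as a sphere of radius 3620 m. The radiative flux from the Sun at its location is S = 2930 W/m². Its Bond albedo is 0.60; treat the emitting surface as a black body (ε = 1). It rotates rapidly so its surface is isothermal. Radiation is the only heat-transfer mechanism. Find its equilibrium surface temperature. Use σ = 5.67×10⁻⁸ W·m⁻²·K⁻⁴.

T ≈ 268 K

At equilibrium, absorbed power = emitted power.
Absorbing cross-section = πr² = 4.117×10⁷ m²; emitting surface = 4πr² = 1.647×10⁸ m² (ratio 4).
(1−a)S·A_cross = εσ·A_surf·T⁴  ⇒  T⁴ = (1−a)S/(4σ).
T⁴ = 0.400·2930/(4·5.67×10⁻⁸) = 5.168×10⁹ K⁴.
T = (5.168×10⁹)^(1/4).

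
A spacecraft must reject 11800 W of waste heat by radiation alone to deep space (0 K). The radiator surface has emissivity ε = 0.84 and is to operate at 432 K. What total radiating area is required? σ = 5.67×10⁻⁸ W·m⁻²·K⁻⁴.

A ≈ 7.11 m²

P = εσA T⁴ ⇒ A = P/(εσT⁴).
T⁴ = 3.483×10¹⁰ K⁴.
A = 11800/(0.84 × 5.67×10⁻⁸ × 3.483×10¹⁰).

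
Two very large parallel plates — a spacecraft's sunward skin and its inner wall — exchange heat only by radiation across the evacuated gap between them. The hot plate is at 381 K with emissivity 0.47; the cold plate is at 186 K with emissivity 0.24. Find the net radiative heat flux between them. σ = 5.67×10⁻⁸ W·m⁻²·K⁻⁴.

q ≈ 213 W/m²

For two infinite grey parallel plates, q = σ(T₁⁴ − T₂⁴)/(1/ε₁ + 1/ε₂ − 1).
T₁⁴ − T₂⁴ = 2.107×10¹⁰ − 1.197×10⁹ = 1.987×10¹⁰ K⁴.
1/ε₁ + 1/ε₂ − 1 = 2.128 + 4.167 − 1 = 5.294.
q = 5.67×10⁻⁸ × 1.987×10¹⁰ / 5.294.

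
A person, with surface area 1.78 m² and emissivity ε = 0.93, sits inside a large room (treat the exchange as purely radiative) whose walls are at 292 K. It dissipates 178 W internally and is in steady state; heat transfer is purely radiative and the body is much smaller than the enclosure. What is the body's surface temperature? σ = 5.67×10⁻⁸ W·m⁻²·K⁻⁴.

T ≈ 309 K

For a small grey body in a large enclosure, net radiated power = εσA(T⁴ − T_w⁴).
Steady state: P = εσA(T⁴ − T_w⁴) with A = 1.78 m².
T⁴ = P/(εσA) + T_w⁴ = 178/(0.93·5.67×10⁻⁸·1.780) + (292)⁴
    = 1.896×10⁹ + 7.270×10⁹ = 9.166×10⁹ K⁴.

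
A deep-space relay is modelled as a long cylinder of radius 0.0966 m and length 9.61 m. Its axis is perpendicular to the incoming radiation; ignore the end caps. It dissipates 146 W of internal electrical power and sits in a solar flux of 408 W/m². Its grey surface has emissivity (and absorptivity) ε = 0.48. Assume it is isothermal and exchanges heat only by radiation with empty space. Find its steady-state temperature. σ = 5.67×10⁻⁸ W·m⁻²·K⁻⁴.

At steady state, absorbed solar power + internal power = radiated power.
Absorbed: α·S·A_cross = 0.48·408·1.857 = 363.6 W (cross-section 2rL).
Total input = 363.6 + 146 = 509.6 W.
Radiated: εσ·A_surf·T⁴ with A_surf = 2πrL = 5.833 m².
T⁴ = 509.6/(0.48·5.67×10⁻⁸·5.833) = 3.210×10⁹ K⁴.

T ≈ 238 K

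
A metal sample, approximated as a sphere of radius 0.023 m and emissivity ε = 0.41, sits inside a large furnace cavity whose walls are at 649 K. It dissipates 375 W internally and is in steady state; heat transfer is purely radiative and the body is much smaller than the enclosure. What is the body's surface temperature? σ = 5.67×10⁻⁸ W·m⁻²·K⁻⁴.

T ≈ 1270 K

For a small grey body in a large enclosure, net radiated power = εσA(T⁴ − T_w⁴).
Steady state: P = εσA(T⁴ − T_w⁴) with A = 4πr² = 0.006648 m².
T⁴ = P/(εσA) + T_w⁴ = 375/(0.41·5.67×10⁻⁸·0.006648) + (649)⁴
    = 2.427×10¹² + 1.774×10¹¹ = 2.604×10¹² K⁴.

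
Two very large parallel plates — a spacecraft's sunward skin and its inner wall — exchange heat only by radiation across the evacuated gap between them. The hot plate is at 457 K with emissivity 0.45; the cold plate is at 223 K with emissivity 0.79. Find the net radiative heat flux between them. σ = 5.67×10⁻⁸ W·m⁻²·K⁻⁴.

For two infinite grey parallel plates, q = σ(T₁⁴ − T₂⁴)/(1/ε₁ + 1/ε₂ − 1).
T₁⁴ − T₂⁴ = 4.362×10¹⁰ − 2.473×10⁹ = 4.114×10¹⁰ K⁴.
1/ε₁ + 1/ε₂ − 1 = 2.222 + 1.266 − 1 = 2.488.
q = 5.67×10⁻⁸ × 4.114×10¹⁰ / 2.488.

q ≈ 938 W/m²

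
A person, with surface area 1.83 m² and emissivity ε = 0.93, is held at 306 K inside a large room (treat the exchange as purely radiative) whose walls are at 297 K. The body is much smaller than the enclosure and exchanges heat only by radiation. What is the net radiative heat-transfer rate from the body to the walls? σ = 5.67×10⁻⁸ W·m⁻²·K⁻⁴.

For a small grey body in a large enclosure: P_net = εσA(T_body⁴ − T_wall⁴).
A = 1.83 m²; T_body⁴ − T_wall⁴ = 8.768×10⁹ − 7.781×10⁹ = 9.869×10⁸ K⁴.
|P_net| = 0.93·5.67×10⁻⁸·1.830·9.869×10⁸.

P_net ≈ 95.2 W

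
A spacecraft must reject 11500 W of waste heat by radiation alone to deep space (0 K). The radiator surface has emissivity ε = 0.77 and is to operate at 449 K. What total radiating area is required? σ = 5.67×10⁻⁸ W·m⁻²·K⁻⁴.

A ≈ 6.48 m²

P = εσA T⁴ ⇒ A = P/(εσT⁴).
T⁴ = 4.064×10¹⁰ K⁴.
A = 11500/(0.77 × 5.67×10⁻⁸ × 4.064×10¹⁰).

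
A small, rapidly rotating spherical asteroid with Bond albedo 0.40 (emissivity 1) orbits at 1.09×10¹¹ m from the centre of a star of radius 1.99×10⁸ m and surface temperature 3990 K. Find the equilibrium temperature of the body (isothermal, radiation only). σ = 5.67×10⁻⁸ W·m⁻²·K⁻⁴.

The star's surface emits σT_*⁴; at distance d the flux is S = σT_*⁴(R_*/d)².
S = 5.67×10⁻⁸·(3990)⁴·(1.99×10⁸/1.09×10¹¹)² = 47.90 W/m².
For an isothermal sphere T⁴ = (1−a)S/(4σ) = 1.267×10⁸ K⁴.

T ≈ 106 K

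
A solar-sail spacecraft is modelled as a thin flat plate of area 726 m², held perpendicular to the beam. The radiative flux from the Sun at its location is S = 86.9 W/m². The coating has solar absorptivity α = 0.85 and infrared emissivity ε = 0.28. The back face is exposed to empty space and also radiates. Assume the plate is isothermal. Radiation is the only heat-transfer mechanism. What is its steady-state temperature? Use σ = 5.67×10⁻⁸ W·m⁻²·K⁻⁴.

T ≈ 220 K

At equilibrium, absorbed power = emitted power.
Absorbing cross-section = A = 726.0 m²; emitting surface = 2A = 1452 m² (ratio 2).
αS·A_cross = εσ·A_surf·T⁴  ⇒  T⁴ = αS/(ε·2σ).
T⁴ = 0.850·86.9/(0.28·2·5.67×10⁻⁸) = 2.326×10⁹ K⁴.
T = (2.326×10⁹)^(1/4).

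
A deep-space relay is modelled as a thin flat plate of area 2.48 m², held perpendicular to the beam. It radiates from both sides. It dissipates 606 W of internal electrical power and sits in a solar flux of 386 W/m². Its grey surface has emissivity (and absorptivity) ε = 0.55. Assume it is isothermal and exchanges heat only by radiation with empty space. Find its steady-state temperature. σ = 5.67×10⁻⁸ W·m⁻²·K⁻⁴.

T ≈ 293 K

At steady state, absorbed solar power + internal power = radiated power.
Absorbed: α·S·A_cross = 0.55·386·2.480 = 526.5 W (cross-section A).
Total input = 526.5 + 606 = 1133 W.
Radiated: εσ·A_surf·T⁴ with A_surf = 2A = 4.960 m².
T⁴ = 1133/(0.55·5.67×10⁻⁸·4.960) = 7.322×10⁹ K⁴.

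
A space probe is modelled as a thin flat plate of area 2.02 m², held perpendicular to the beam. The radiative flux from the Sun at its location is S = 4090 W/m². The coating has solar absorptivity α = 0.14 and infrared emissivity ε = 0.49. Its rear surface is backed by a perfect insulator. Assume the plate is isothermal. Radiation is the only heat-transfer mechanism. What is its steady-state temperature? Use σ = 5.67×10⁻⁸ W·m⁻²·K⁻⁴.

At equilibrium, absorbed power = emitted power.
Absorbing cross-section = A = 2.020 m²; emitting surface = A = 2.020 m² (ratio 1).
αS·A_cross = εσ·A_surf·T⁴  ⇒  T⁴ = αS/(ε·1σ).
T⁴ = 0.140·4090/(0.49·1·5.67×10⁻⁸) = 2.061×10¹⁰ K⁴.
T = (2.061×10¹⁰)^(1/4).

T ≈ 379 K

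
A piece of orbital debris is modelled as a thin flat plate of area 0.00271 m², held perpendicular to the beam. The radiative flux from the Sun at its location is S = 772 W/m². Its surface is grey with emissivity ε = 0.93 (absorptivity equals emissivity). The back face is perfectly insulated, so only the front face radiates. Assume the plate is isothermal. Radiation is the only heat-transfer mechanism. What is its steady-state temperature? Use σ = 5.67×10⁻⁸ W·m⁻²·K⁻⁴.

At equilibrium, absorbed power = emitted power.
Absorbing cross-section = A = 0.002710 m²; emitting surface = A = 0.002710 m² (ratio 1).
εS·A_cross = εσ·A_surf·T⁴  ⇒  T⁴ = S/(1σ)   (ε cancels).
T⁴ = 772/(1·5.67×10⁻⁸) = 1.362×10¹⁰ K⁴.
T = (1.362×10¹⁰)^(1/4).

T ≈ 342 K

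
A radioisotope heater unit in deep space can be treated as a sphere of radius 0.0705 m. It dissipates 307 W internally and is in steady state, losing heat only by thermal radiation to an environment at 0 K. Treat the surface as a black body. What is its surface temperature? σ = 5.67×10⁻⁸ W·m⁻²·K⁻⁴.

T ≈ 543 K

Steady state: internal power = radiated power, P = εσA T⁴.
Radiating area A = 4πr² = 0.06246 m².
T⁴ = P/(εσA) = 307/(1.0·5.67×10⁻⁸·0.06246) = 8.669×10¹⁰ K⁴.
T = (8.669×10¹⁰)^(1/4).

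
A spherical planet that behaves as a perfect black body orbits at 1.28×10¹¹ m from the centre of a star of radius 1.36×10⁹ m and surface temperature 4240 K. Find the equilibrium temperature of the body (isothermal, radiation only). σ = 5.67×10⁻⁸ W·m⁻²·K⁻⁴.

T ≈ 309 K

The star's surface emits σT_*⁴; at distance d the flux is S = σT_*⁴(R_*/d)².
S = 5.67×10⁻⁸·(4240)⁴·(1.36×10⁹/1.28×10¹¹)² = 2069 W/m².
For an isothermal sphere T⁴ = (1−a)S/(4σ) = 9.121×10⁹ K⁴.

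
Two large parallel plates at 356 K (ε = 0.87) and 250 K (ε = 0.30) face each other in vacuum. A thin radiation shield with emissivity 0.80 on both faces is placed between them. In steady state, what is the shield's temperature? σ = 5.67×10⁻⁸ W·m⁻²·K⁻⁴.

In steady state the net flux on the hot side equals that on the cold side.
σ(T₁⁴−T_s⁴)/D₁ = σ(T_s⁴−T₂⁴)/D₂, with D₁ = 1/ε₁+1/ε_s−1 = 1.399, D₂ = 1/ε_s+1/ε₂−1 = 3.583.
Solve for T_s⁴: T_s⁴ = (D₂·T₁⁴ + D₁·T₂⁴)/(D₁+D₂) = 1.265×10¹⁰ K⁴.

T_s ≈ 335 K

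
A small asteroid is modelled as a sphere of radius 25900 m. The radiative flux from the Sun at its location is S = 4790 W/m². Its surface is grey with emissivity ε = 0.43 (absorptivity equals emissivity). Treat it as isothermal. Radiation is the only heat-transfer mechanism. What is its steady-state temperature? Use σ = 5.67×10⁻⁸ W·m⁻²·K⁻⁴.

T ≈ 381 K

At equilibrium, absorbed power = emitted power.
Absorbing cross-section = πr² = 2.107×10⁹ m²; emitting surface = 4πr² = 8.430×10⁹ m² (ratio 4).
εS·A_cross = εσ·A_surf·T⁴  ⇒  T⁴ = S/(4σ)   (ε cancels).
T⁴ = 4790/(4·5.67×10⁻⁸) = 2.112×10¹⁰ K⁴.
T = (2.112×10¹⁰)^(1/4).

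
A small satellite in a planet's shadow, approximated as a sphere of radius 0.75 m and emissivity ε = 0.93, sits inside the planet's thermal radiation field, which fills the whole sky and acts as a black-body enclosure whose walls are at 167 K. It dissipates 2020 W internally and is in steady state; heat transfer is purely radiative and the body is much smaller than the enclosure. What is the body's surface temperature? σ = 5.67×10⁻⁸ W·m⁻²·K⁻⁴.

For a small grey body in a large enclosure, net radiated power = εσA(T⁴ − T_w⁴).
Steady state: P = εσA(T⁴ − T_w⁴) with A = 4πr² = 7.069 m².
T⁴ = P/(εσA) + T_w⁴ = 2020/(0.93·5.67×10⁻⁸·7.069) + (167)⁴
    = 5.419×10⁹ + 7.778×10⁸ = 6.197×10⁹ K⁴.

T ≈ 281 K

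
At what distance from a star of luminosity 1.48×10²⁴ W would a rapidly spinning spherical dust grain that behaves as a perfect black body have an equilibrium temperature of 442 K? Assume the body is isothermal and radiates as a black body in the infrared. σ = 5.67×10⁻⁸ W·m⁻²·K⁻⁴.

d ≈ 3.69×10⁹ m

For an isothermal black-emitting sphere, (1−a)S·πr² = σ·4πr²·T⁴ ⇒ S = 4σT⁴/(1−a).
S = 4·5.67×10⁻⁸·(442)⁴/1.00 = 8656 W/m².
Flux falls as S = L/(4πd²), so d = √(L/(4πS)) = √(1.48×10²⁴/(4π·8656)).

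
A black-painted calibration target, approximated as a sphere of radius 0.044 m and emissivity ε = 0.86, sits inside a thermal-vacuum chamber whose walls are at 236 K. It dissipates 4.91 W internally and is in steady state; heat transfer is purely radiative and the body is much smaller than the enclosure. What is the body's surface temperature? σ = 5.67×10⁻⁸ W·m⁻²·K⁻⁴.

For a small grey body in a large enclosure, net radiated power = εσA(T⁴ − T_w⁴).
Steady state: P = εσA(T⁴ − T_w⁴) with A = 4πr² = 0.02433 m².
T⁴ = P/(εσA) + T_w⁴ = 4.91/(0.86·5.67×10⁻⁸·0.02433) + (236)⁴
    = 4.139×10⁹ + 3.102×10⁹ = 7.241×10⁹ K⁴.

T ≈ 292 K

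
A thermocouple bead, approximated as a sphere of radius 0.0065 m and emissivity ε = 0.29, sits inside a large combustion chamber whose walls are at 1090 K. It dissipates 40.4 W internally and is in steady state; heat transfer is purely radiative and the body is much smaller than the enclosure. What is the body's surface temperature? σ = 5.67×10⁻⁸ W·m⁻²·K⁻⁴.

T ≈ 1570 K

For a small grey body in a large enclosure, net radiated power = εσA(T⁴ − T_w⁴).
Steady state: P = εσA(T⁴ − T_w⁴) with A = 4πr² = 5.309×10⁻⁴ m².
T⁴ = P/(εσA) + T_w⁴ = 40.4/(0.29·5.67×10⁻⁸·5.309×10⁻⁴) + (1090)⁴
    = 4.628×10¹² + 1.412×10¹² = 6.039×10¹² K⁴.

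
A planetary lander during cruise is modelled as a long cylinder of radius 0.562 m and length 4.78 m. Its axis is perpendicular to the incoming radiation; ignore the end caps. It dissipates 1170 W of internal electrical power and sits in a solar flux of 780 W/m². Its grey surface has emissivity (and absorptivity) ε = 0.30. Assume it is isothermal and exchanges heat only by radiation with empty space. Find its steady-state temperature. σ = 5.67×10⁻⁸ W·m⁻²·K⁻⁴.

T ≈ 303 K

At steady state, absorbed solar power + internal power = radiated power.
Absorbed: α·S·A_cross = 0.30·780·5.373 = 1257 W (cross-section 2rL).
Total input = 1257 + 1170 = 2427 W.
Radiated: εσ·A_surf·T⁴ with A_surf = 2πrL = 16.88 m².
T⁴ = 2427/(0.30·5.67×10⁻⁸·16.88) = 8.454×10⁹ K⁴.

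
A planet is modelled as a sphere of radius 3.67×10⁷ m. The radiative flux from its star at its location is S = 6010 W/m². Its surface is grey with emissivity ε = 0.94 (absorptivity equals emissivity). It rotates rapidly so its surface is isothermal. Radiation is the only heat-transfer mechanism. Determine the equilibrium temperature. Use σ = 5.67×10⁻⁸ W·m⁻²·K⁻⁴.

At equilibrium, absorbed power = emitted power.
Absorbing cross-section = πr² = 4.231×10¹⁵ m²; emitting surface = 4πr² = 1.693×10¹⁶ m² (ratio 4).
εS·A_cross = εσ·A_surf·T⁴  ⇒  T⁴ = S/(4σ)   (ε cancels).
T⁴ = 6010/(4·5.67×10⁻⁸) = 2.650×10¹⁰ K⁴.
T = (2.650×10¹⁰)^(1/4).

T ≈ 403 K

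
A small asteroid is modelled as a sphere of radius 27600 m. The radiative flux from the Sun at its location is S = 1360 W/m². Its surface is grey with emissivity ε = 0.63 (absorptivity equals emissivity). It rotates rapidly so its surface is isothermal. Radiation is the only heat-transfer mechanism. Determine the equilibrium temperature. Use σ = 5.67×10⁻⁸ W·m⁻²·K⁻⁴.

At equilibrium, absorbed power = emitted power.
Absorbing cross-section = πr² = 2.393×10⁹ m²; emitting surface = 4πr² = 9.573×10⁹ m² (ratio 4).
εS·A_cross = εσ·A_surf·T⁴  ⇒  T⁴ = S/(4σ)   (ε cancels).
T⁴ = 1360/(4·5.67×10⁻⁸) = 5.996×10⁹ K⁴.
T = (5.996×10⁹)^(1/4).

T ≈ 278 K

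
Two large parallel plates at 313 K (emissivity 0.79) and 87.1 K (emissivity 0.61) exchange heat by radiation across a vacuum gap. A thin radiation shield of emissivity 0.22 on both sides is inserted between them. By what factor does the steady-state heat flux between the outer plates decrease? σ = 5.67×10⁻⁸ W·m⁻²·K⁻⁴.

factor ≈ 5.25

Without shield: q₀ = σΔ(T⁴)/(1/ε₁+1/ε₂−1) with denominator 1.905.
With shield the two gaps are in series; the resistances add: (1/ε₁+1/ε_s−1)+(1/ε_s+1/ε₂−1) = 4.811+5.185 = 9.996.
Heat-flux ratio q₀/q = 9.996/1.905.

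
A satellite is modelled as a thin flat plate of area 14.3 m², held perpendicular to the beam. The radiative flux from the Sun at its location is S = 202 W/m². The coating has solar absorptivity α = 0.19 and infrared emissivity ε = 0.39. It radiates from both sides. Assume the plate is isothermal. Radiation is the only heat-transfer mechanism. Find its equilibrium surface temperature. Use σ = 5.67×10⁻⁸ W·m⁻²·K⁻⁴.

T ≈ 172 K

At equilibrium, absorbed power = emitted power.
Absorbing cross-section = A = 14.30 m²; emitting surface = 2A = 28.60 m² (ratio 2).
αS·A_cross = εσ·A_surf·T⁴  ⇒  T⁴ = αS/(ε·2σ).
T⁴ = 0.190·202/(0.39·2·5.67×10⁻⁸) = 8.678×10⁸ K⁴.
T = (8.678×10⁸)^(1/4).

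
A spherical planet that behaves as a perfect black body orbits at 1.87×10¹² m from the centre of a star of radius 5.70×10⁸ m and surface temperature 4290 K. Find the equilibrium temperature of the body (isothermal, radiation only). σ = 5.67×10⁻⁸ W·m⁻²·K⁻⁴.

The star's surface emits σT_*⁴; at distance d the flux is S = σT_*⁴(R_*/d)².
S = 5.67×10⁻⁸·(4290)⁴·(5.70×10⁸/1.87×10¹²)² = 1.784 W/m².
For an isothermal sphere T⁴ = (1−a)S/(4σ) = 7.867×10⁶ K⁴.

T ≈ 53.0 K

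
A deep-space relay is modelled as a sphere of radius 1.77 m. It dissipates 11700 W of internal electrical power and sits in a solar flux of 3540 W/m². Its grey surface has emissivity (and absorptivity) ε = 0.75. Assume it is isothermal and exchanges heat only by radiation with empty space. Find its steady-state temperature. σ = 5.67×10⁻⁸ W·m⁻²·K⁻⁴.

T ≈ 388 K

At steady state, absorbed solar power + internal power = radiated power.
Absorbed: α·S·A_cross = 0.75·3540·9.842 = 26130 W (cross-section πr²).
Total input = 26130 + 11700 = 37830 W.
Radiated: εσ·A_surf·T⁴ with A_surf = 4πr² = 39.37 m².
T⁴ = 37830/(0.75·5.67×10⁻⁸·39.37) = 2.260×10¹⁰ K⁴.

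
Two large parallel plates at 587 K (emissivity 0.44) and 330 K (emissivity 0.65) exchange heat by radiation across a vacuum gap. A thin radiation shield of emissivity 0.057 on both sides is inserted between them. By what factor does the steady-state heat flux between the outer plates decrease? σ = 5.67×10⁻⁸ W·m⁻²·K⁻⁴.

Without shield: q₀ = σΔ(T⁴)/(1/ε₁+1/ε₂−1) with denominator 2.811.
With shield the two gaps are in series; the resistances add: (1/ε₁+1/ε_s−1)+(1/ε_s+1/ε₂−1) = 18.82+18.08 = 36.90.
Heat-flux ratio q₀/q = 36.90/2.811.

factor ≈ 13.1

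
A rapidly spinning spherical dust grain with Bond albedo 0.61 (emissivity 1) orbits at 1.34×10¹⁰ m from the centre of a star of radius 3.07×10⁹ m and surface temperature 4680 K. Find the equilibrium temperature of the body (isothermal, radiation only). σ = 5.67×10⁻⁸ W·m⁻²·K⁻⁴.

T ≈ 1250 K

The star's surface emits σT_*⁴; at distance d the flux is S = σT_*⁴(R_*/d)².
S = 5.67×10⁻⁸·(4680)⁴·(3.07×10⁹/1.34×10¹⁰)² = 1.428×10⁶ W/m².
For an isothermal sphere T⁴ = (1−a)S/(4σ) = 2.455×10¹² K⁴.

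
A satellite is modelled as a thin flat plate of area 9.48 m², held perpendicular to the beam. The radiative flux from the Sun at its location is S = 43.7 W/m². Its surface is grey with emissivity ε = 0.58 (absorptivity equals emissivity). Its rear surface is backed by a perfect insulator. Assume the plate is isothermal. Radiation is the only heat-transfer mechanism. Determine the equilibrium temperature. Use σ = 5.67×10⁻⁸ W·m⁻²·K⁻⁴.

T ≈ 167 K

At equilibrium, absorbed power = emitted power.
Absorbing cross-section = A = 9.480 m²; emitting surface = A = 9.480 m² (ratio 1).
εS·A_cross = εσ·A_surf·T⁴  ⇒  T⁴ = S/(1σ)   (ε cancels).
T⁴ = 43.7/(1·5.67×10⁻⁸) = 7.707×10⁸ K⁴.
T = (7.707×10⁸)^(1/4).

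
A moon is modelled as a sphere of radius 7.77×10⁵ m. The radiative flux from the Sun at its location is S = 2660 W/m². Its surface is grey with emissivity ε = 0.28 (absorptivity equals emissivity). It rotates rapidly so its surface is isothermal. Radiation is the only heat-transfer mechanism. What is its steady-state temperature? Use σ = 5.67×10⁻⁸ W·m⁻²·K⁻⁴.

At equilibrium, absorbed power = emitted power.
Absorbing cross-section = πr² = 1.897×10¹² m²; emitting surface = 4πr² = 7.587×10¹² m² (ratio 4).
εS·A_cross = εσ·A_surf·T⁴  ⇒  T⁴ = S/(4σ)   (ε cancels).
T⁴ = 2660/(4·5.67×10⁻⁸) = 1.173×10¹⁰ K⁴.
T = (1.173×10¹⁰)^(1/4).

T ≈ 329 K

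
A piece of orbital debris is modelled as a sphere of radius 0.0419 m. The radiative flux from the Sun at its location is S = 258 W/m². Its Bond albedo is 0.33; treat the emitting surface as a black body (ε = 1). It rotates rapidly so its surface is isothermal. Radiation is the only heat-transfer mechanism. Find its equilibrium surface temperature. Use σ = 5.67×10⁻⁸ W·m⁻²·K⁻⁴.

At equilibrium, absorbed power = emitted power.
Absorbing cross-section = πr² = 0.005515 m²; emitting surface = 4πr² = 0.02206 m² (ratio 4).
(1−a)S·A_cross = εσ·A_surf·T⁴  ⇒  T⁴ = (1−a)S/(4σ).
T⁴ = 0.670·258/(4·5.67×10⁻⁸) = 7.622×10⁸ K⁴.
T = (7.622×10⁸)^(1/4).

T ≈ 166 K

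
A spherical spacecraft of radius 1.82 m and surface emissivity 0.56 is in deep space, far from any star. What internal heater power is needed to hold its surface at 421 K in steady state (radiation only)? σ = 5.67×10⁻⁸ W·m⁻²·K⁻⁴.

P ≈ 41500 W

P = εσ·4πr²·T⁴.
4πr² = 41.62 m²; T⁴ = 3.141×10¹⁰ K⁴.
P = 0.56·5.67×10⁻⁸·41.62·3.141×10¹⁰.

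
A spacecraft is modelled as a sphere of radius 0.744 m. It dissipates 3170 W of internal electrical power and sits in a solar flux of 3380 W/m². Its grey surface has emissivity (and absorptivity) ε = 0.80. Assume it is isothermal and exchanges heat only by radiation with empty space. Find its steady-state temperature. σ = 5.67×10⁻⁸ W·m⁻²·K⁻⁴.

At steady state, absorbed solar power + internal power = radiated power.
Absorbed: α·S·A_cross = 0.80·3380·1.739 = 4702 W (cross-section πr²).
Total input = 4702 + 3170 = 7872 W.
Radiated: εσ·A_surf·T⁴ with A_surf = 4πr² = 6.956 m².
T⁴ = 7872/(0.80·5.67×10⁻⁸·6.956) = 2.495×10¹⁰ K⁴.

T ≈ 397 K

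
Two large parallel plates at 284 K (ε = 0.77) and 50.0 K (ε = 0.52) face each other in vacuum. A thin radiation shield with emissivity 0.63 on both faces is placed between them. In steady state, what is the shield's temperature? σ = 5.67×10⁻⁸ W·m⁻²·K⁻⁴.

T_s ≈ 247 K

In steady state the net flux on the hot side equals that on the cold side.
σ(T₁⁴−T_s⁴)/D₁ = σ(T_s⁴−T₂⁴)/D₂, with D₁ = 1/ε₁+1/ε_s−1 = 1.886, D₂ = 1/ε_s+1/ε₂−1 = 2.510.
Solve for T_s⁴: T_s⁴ = (D₂·T₁⁴ + D₁·T₂⁴)/(D₁+D₂) = 3.717×10⁹ K⁴.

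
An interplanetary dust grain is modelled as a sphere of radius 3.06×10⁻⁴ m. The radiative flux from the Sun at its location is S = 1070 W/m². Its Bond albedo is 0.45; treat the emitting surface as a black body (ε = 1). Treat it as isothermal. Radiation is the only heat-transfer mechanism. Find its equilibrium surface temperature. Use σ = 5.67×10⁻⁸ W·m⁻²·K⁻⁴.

T ≈ 226 K

At equilibrium, absorbed power = emitted power.
Absorbing cross-section = πr² = 2.942×10⁻⁷ m²; emitting surface = 4πr² = 1.177×10⁻⁶ m² (ratio 4).
(1−a)S·A_cross = εσ·A_surf·T⁴  ⇒  T⁴ = (1−a)S/(4σ).
T⁴ = 0.550·1070/(4·5.67×10⁻⁸) = 2.595×10⁹ K⁴.
T = (2.595×10⁹)^(1/4).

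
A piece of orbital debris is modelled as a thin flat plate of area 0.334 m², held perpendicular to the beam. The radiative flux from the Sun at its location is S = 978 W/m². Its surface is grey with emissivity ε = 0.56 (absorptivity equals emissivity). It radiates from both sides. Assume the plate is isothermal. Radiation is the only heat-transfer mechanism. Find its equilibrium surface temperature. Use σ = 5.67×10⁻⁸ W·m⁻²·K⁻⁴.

At equilibrium, absorbed power = emitted power.
Absorbing cross-section = A = 0.3340 m²; emitting surface = 2A = 0.6680 m² (ratio 2).
εS·A_cross = εσ·A_surf·T⁴  ⇒  T⁴ = S/(2σ)   (ε cancels).
T⁴ = 978/(2·5.67×10⁻⁸) = 8.624×10⁹ K⁴.
T = (8.624×10⁹)^(1/4).

T ≈ 305 K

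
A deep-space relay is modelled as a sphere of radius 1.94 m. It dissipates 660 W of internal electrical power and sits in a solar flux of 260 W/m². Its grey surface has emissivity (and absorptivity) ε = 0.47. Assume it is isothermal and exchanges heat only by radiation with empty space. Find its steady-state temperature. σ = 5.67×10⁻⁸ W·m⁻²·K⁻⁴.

T ≈ 202 K

At steady state, absorbed solar power + internal power = radiated power.
Absorbed: α·S·A_cross = 0.47·260·11.82 = 1445 W (cross-section πr²).
Total input = 1445 + 660 = 2105 W.
Radiated: εσ·A_surf·T⁴ with A_surf = 4πr² = 47.29 m².
T⁴ = 2105/(0.47·5.67×10⁻⁸·47.29) = 1.670×10⁹ K⁴.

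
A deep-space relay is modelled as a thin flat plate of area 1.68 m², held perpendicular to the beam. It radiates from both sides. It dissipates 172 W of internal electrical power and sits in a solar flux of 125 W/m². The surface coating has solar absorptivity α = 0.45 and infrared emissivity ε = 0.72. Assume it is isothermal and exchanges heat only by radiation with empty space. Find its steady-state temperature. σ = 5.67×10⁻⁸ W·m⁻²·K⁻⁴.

At steady state, absorbed solar power + internal power = radiated power.
Absorbed: α·S·A_cross = 0.45·125·1.680 = 94.50 W (cross-section A).
Total input = 94.50 + 172 = 266.5 W.
Radiated: εσ·A_surf·T⁴ with A_surf = 2A = 3.360 m².
T⁴ = 266.5/(0.72·5.67×10⁻⁸·3.360) = 1.943×10⁹ K⁴.

T ≈ 210 K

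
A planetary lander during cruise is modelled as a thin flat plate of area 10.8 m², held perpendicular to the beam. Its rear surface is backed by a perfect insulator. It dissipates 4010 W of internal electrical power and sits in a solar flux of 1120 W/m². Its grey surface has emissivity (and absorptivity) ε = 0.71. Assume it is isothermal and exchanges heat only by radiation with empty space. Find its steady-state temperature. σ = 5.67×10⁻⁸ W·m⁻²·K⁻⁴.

At steady state, absorbed solar power + internal power = radiated power.
Absorbed: α·S·A_cross = 0.71·1120·10.80 = 8588 W (cross-section A).
Total input = 8588 + 4010 = 12600 W.
Radiated: εσ·A_surf·T⁴ with A_surf = A = 10.80 m².
T⁴ = 12600/(0.71·5.67×10⁻⁸·10.80) = 2.898×10¹⁰ K⁴.

T ≈ 413 K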